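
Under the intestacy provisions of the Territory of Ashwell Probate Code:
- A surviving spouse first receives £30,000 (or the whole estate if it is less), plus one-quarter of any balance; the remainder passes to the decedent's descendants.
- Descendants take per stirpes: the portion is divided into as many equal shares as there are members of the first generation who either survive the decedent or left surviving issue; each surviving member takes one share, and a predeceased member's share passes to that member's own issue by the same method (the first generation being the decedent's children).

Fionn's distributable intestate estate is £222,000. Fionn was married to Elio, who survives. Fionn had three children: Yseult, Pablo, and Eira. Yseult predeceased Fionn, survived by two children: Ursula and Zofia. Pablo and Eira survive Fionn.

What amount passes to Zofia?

Zofia receives £24,000.

Elio first takes £30,000, leaving a balance of £192,000. Elio then takes one-quarter of the balance (£48,000), for a total of £78,000. The remaining £144,000 passes to the descendants.
The descendants' portion (£144,000) is divided into 3 shares of £48,000: Pablo and Eira each take £48,000; Yseult's £48,000 share passes to Yseult's issue.
Yseult's share (£48,000) is divided into 2 shares of £24,000: Ursula and Zofia each take £24,000.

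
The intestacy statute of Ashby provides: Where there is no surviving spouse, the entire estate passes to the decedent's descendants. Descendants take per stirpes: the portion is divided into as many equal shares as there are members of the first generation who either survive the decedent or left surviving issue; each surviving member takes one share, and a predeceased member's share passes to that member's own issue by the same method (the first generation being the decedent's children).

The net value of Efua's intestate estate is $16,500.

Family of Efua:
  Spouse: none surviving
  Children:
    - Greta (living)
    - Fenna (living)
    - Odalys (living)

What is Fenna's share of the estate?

The entire $16,500 passes to the descendants.
That amount ($16,500) is divided into 3 shares of $5,500: Greta, Fenna, and Odalys each take $5,500.

Fenna receives $5,500.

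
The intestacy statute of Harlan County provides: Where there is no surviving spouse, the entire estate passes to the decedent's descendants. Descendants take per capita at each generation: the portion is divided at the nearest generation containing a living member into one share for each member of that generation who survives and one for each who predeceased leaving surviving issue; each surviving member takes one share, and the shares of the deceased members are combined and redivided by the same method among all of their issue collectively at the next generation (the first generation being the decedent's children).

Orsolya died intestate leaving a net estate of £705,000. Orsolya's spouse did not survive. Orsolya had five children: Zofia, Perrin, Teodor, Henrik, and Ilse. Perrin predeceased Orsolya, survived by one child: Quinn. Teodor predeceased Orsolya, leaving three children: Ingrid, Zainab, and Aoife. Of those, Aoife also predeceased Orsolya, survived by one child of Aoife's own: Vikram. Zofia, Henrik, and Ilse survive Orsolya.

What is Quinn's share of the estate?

Quinn receives £70,500.

The entire £705,000 passes to the descendants.
That amount (£705,000) is divided at the children's generation into 5 shares of £141,000. Zofia, Henrik, and Ilse each take £141,000. The 2 shares of the deceased (Perrin and Teodor) are combined into a pool of £282,000.
That pool (£282,000) is divided at the grandchildren's generation into 4 shares of £70,500. Quinn, Ingrid, and Zainab each take £70,500. The remaining share for the deceased Aoife (£70,500) is carried to the next generation.
That pool (£70,500) passes entirely to Vikram, the sole taker at the great-grandchildren's generation.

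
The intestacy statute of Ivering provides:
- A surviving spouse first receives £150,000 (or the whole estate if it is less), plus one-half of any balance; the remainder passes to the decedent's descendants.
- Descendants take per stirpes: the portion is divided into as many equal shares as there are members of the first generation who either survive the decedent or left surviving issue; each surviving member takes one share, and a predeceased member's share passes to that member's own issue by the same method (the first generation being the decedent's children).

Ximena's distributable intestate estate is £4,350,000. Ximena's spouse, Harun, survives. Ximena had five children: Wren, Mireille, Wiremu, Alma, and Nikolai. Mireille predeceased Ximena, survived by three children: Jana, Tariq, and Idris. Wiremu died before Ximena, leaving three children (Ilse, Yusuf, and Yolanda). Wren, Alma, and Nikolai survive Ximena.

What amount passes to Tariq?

Harun first takes £150,000, leaving a balance of £4,200,000. Harun then takes one-half of the balance (£2,100,000), for a total of £2,250,000. The remaining £2,100,000 passes to the descendants.
The descendants' portion (£2,100,000) is divided into 5 shares of £420,000: Wren, Alma, and Nikolai each take £420,000; Mireille's £420,000 share passes to Mireille's issue; Wiremu's £420,000 share passes to Wiremu's issue.
Mireille's share (£420,000) is divided into 3 shares of £140,000: Jana, Tariq, and Idris each take £140,000.
Wiremu's share (£420,000) is divided into 3 shares of £140,000: Ilse, Yusuf, and Yolanda each take £140,000.

Tariq receives £140,000.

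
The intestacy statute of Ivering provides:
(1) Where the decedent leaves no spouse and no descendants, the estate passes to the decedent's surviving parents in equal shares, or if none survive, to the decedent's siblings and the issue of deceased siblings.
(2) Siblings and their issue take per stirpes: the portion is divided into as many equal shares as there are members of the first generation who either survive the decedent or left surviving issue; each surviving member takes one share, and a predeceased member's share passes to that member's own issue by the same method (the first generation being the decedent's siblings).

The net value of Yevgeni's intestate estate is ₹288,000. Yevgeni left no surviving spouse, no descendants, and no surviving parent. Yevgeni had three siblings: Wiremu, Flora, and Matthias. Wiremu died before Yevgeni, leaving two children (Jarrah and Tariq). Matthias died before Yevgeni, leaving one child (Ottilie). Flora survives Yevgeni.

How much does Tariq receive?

Tariq receives ₹48,000.

The entire ₹288,000 passes to the siblings and their issue.
That amount (₹288,000) is divided into 3 shares of ₹96,000: Flora takes ₹96,000; Wiremu's ₹96,000 share passes to Wiremu's issue; Matthias's ₹96,000 share passes to Matthias's issue.
Wiremu's share (₹96,000) is divided into 2 shares of ₹48,000: Jarrah and Tariq each take ₹48,000.
Matthias's share (₹96,000) passes entirely to Ottilie.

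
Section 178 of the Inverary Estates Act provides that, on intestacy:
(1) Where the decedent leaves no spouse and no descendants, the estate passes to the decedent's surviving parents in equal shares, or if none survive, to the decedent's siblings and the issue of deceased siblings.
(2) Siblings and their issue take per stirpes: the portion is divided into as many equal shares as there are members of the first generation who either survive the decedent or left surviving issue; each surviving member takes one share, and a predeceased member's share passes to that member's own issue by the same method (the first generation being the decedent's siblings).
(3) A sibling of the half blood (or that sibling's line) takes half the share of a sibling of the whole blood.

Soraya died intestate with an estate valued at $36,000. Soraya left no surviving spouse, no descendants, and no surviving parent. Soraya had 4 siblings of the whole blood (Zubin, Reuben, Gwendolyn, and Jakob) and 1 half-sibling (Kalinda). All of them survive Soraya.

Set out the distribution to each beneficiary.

Zubin: $8,000; Reuben: $8,000; Gwendolyn: $8,000; Jakob: $8,000; Kalinda: $4,000

The entire $36,000 passes to the siblings and their issue.
Counting each half-blood sibling's line as half a unit, there are 9/2 units in $36,000, so one unit is $8,000. Whole-blood lines (Zubin, Reuben, Gwendolyn, and Jakob) take $8,000 each; half-blood lines (Kalinda) take $4,000 each.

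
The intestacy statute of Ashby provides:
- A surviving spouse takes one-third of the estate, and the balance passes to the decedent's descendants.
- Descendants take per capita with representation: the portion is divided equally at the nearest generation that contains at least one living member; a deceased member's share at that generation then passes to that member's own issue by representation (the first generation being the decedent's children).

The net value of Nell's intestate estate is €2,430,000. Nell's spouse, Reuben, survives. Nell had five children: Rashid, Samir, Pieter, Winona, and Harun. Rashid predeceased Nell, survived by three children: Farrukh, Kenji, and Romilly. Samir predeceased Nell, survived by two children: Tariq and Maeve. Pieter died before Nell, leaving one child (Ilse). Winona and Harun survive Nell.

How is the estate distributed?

Reuben takes one-third of €2,430,000 = €810,000. The remaining €1,620,000 passes to the descendants.
The descendants' portion (€1,620,000) is divided into 5 shares of €324,000: Winona and Harun each take €324,000; Rashid's €324,000 share passes to Rashid's issue; Samir's €324,000 share passes to Samir's issue; Pieter's €324,000 share passes to Pieter's issue.
Rashid's share (€324,000) is divided into 3 shares of €108,000: Farrukh, Kenji, and Romilly each take €108,000.
Samir's share (€324,000) is divided into 2 shares of €162,000: Tariq and Maeve each take €162,000.
Pieter's share (€324,000) passes entirely to Ilse.

Reuben: €810,000; Farrukh: €108,000; Kenji: €108,000; Romilly: €108,000; Tariq: €162,000; Maeve: €162,000; Ilse: €324,000; Winona: €324,000; Harun: €324,000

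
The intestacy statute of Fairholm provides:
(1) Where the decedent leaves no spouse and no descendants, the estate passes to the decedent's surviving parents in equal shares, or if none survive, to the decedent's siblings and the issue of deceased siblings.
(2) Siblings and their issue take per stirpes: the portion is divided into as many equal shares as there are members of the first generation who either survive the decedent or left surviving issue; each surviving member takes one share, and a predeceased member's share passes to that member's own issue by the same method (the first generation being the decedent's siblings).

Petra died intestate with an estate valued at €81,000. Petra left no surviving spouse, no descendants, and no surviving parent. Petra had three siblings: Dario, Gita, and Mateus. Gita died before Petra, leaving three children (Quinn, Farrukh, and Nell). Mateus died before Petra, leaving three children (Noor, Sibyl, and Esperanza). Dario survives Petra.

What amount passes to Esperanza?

Esperanza receives €9,000.

The entire €81,000 passes to the siblings and their issue.
That amount (€81,000) is divided into 3 shares of €27,000: Dario takes €27,000; Gita's €27,000 share passes to Gita's issue; Mateus's €27,000 share passes to Mateus's issue.
Gita's share (€27,000) is divided into 3 shares of €9,000: Quinn, Farrukh, and Nell each take €9,000.
Mateus's share (€27,000) is divided into 3 shares of €9,000: Noor, Sibyl, and Esperanza each take €9,000.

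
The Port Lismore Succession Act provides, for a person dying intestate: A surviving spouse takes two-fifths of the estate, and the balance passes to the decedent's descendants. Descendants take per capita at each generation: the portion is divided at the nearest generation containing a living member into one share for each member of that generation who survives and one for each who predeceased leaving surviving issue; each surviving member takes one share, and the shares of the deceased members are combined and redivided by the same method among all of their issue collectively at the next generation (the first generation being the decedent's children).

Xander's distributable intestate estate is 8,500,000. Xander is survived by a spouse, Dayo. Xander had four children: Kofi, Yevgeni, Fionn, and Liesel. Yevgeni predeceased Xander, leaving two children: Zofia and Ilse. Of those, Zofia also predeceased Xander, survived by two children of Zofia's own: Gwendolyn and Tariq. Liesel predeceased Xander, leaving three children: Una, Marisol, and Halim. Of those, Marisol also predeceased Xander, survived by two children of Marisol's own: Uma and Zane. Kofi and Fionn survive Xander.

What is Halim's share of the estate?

Dayo takes two-fifths of 8,500,000 = 3,400,000. The remaining 5,100,000 passes to the descendants.
The descendants' portion (5,100,000) is divided at the children's generation into 4 shares of 1,275,000. Kofi and Fionn each take 1,275,000. The 2 shares of the deceased (Yevgeni and Liesel) are combined into a pool of 2,550,000.
That pool (2,550,000) is divided at the grandchildren's generation into 5 shares of 510,000. Ilse, Una, and Halim each take 510,000. The 2 shares of the deceased (Zofia and Marisol) are combined into a pool of 1,020,000.
That pool (1,020,000) is divided at the great-grandchildren's generation equally among Gwendolyn, Tariq, Uma, and Zane: 255,000 each.

Halim receives 510,000.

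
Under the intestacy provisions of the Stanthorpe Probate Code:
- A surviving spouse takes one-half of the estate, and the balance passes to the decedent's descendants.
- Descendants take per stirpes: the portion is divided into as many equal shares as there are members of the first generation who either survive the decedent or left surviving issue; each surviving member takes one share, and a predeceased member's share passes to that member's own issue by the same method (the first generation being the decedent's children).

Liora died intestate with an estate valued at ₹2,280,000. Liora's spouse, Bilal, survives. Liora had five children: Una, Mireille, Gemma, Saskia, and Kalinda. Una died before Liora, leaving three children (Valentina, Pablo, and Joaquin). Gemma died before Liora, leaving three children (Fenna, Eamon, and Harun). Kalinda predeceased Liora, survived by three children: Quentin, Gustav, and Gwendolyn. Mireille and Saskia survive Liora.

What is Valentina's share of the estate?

Bilal takes one-half of ₹2,280,000 = ₹1,140,000. The remaining ₹1,140,000 passes to the descendants.
The descendants' portion (₹1,140,000) is divided into 5 shares of ₹228,000: Mireille and Saskia each take ₹228,000; Una's ₹228,000 share passes to Una's issue; Gemma's ₹228,000 share passes to Gemma's issue; Kalinda's ₹228,000 share passes to Kalinda's issue.
Una's share (₹228,000) is divided into 3 shares of ₹76,000: Valentina, Pablo, and Joaquin each take ₹76,000.
Gemma's share (₹228,000) is divided into 3 shares of ₹76,000: Fenna, Eamon, and Harun each take ₹76,000.
Kalinda's share (₹228,000) is divided into 3 shares of ₹76,000: Quentin, Gustav, and Gwendolyn each take ₹76,000.

Valentina receives ₹76,000.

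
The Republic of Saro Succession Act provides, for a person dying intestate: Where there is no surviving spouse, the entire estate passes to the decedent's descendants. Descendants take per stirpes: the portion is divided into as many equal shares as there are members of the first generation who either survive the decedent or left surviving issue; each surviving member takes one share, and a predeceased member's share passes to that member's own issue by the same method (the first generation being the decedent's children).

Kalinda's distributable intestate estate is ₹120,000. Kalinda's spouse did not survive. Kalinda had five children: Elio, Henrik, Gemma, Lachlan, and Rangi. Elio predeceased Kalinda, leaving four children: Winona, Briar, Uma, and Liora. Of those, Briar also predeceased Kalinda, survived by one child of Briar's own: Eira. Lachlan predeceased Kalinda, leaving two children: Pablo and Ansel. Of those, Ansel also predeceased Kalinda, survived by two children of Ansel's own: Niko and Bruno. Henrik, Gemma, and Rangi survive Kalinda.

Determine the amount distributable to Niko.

The entire ₹120,000 passes to the descendants.
That amount (₹120,000) is divided into 5 shares of ₹24,000: Henrik, Gemma, and Rangi each take ₹24,000; Elio's ₹24,000 share passes to Elio's issue; Lachlan's ₹24,000 share passes to Lachlan's issue.
Elio's share (₹24,000) is divided into 4 shares of ₹6,000: Winona, Uma, and Liora each take ₹6,000; Briar's ₹6,000 share passes to Briar's issue.
Briar's share (₹6,000) passes entirely to Eira.
Lachlan's share (₹24,000) is divided into 2 shares of ₹12,000: Pablo takes ₹12,000; Ansel's ₹12,000 share passes to Ansel's issue.
Ansel's share (₹12,000) is divided into 2 shares of ₹6,000: Niko and Bruno each take ₹6,000.

Niko receives ₹6,000.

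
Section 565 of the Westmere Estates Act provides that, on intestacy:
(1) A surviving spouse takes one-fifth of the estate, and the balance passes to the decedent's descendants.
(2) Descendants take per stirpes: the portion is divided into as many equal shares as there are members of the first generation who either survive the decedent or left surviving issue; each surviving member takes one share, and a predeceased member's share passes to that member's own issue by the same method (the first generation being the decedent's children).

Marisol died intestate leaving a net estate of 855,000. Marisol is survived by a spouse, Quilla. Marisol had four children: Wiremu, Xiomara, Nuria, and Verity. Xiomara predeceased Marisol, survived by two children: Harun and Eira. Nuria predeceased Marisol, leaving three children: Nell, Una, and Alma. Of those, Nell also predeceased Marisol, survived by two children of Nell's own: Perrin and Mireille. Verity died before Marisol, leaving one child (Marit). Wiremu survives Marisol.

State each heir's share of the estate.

Quilla takes one-fifth of 855,000 = 171,000. The remaining 684,000 passes to the descendants.
The descendants' portion (684,000) is divided into 4 shares of 171,000: Wiremu takes 171,000; Xiomara's 171,000 share passes to Xiomara's issue; Nuria's 171,000 share passes to Nuria's issue; Verity's 171,000 share passes to Verity's issue.
Xiomara's share (171,000) is divided into 2 shares of 85,500: Harun and Eira each take 85,500.
Nuria's share (171,000) is divided into 3 shares of 57,000: Una and Alma each take 57,000; Nell's 57,000 share passes to Nell's issue.
Nell's share (57,000) is divided into 2 shares of 28,500: Perrin and Mireille each take 28,500.
Verity's share (171,000) passes entirely to Marit.

Quilla: 171,000; Wiremu: 171,000; Harun: 85,500; Eira: 85,500; Perrin: 28,500; Mireille: 28,500; Una: 57,000; Alma: 57,000; Marit: 171,000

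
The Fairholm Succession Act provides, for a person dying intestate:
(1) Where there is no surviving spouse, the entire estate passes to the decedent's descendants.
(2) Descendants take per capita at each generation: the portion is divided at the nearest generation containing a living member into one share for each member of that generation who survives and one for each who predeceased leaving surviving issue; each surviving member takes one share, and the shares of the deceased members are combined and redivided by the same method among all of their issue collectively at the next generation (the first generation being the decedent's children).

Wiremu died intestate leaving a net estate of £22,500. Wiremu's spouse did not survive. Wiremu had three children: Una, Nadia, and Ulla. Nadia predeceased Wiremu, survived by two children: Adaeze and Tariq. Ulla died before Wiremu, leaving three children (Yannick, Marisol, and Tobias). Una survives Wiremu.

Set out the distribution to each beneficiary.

Una: £7,500; Adaeze: £3,000; Tariq: £3,000; Yannick: £3,000; Marisol: £3,000; Tobias: £3,000

The entire £22,500 passes to the descendants.
That amount (£22,500) is divided at the children's generation into 3 shares of £7,500. Una takes £7,500. The 2 shares of the deceased (Nadia and Ulla) are combined into a pool of £15,000.
That pool (£15,000) is divided at the grandchildren's generation equally among Adaeze, Tariq, Yannick, Marisol, and Tobias: £3,000 each.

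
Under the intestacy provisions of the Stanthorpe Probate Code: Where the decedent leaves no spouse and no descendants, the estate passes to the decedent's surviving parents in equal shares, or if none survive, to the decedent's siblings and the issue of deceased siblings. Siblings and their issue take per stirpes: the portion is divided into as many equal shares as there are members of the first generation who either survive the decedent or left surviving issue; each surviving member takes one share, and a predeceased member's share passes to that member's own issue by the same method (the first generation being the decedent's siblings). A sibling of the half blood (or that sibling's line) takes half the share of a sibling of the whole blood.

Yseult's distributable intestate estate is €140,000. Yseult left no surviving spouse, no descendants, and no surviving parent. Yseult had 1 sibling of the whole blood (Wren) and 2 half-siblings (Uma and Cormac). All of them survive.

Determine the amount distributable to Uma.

Uma receives €35,000.

The entire €140,000 passes to the siblings and their issue.
Counting each half-blood sibling's line as half a unit, there are 2 units in €140,000, so one unit is €70,000. Whole-blood lines (Wren) take €70,000 each; half-blood lines (Uma and Cormac) take €35,000 each.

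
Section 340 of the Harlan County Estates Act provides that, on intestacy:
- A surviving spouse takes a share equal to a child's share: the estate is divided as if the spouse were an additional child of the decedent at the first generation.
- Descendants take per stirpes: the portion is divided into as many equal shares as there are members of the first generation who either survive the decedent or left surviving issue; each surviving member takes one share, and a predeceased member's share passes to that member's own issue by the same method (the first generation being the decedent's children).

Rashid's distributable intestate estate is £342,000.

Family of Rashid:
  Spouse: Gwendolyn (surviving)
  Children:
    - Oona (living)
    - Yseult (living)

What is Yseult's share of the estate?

Yseult receives £114,000.

The spouse counts as an additional share at the children's level, so there are 3 primary shares of £114,000. Gwendolyn takes one such share (£114,000).
The children's combined portion (£228,000) is divided into 2 shares of £114,000: Oona and Yseult each take £114,000.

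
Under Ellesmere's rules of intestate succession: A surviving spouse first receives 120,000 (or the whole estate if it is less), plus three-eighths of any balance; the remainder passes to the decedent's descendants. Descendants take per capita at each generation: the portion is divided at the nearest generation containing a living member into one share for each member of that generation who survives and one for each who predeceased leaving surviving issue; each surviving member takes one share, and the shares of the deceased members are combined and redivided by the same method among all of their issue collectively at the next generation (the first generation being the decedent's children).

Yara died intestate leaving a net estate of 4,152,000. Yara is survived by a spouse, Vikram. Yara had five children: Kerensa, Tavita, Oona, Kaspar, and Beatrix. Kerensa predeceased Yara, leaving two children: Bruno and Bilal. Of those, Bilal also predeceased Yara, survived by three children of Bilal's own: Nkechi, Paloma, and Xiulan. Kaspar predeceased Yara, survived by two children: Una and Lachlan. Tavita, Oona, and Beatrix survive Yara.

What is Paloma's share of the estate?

Paloma receives 84,000.

Vikram first takes 120,000, leaving a balance of 4,032,000. Vikram then takes three-eighths of the balance (1,512,000), for a total of 1,632,000. The remaining 2,520,000 passes to the descendants.
The descendants' portion (2,520,000) is divided at the children's generation into 5 shares of 504,000. Tavita, Oona, and Beatrix each take 504,000. The 2 shares of the deceased (Kerensa and Kaspar) are combined into a pool of 1,008,000.
That pool (1,008,000) is divided at the grandchildren's generation into 4 shares of 252,000. Bruno, Una, and Lachlan each take 252,000. The remaining share for the deceased Bilal (252,000) is carried to the next generation.
That pool (252,000) is divided at the great-grandchildren's generation equally among Nkechi, Paloma, and Xiulan: 84,000 each.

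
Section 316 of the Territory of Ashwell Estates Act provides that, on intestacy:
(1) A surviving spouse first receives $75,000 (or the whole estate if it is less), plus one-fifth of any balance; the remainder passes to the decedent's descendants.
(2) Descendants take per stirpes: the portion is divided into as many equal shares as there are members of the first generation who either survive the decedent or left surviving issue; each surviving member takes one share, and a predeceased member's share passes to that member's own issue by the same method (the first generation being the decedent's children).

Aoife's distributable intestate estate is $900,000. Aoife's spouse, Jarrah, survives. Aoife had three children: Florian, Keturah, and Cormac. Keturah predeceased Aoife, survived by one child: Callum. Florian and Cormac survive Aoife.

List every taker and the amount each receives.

Jarrah: $240,000; Florian: $220,000; Callum: $220,000; Cormac: $220,000

Jarrah first takes $75,000, leaving a balance of $825,000. Jarrah then takes one-fifth of the balance ($165,000), for a total of $240,000. The remaining $660,000 passes to the descendants.
The descendants' portion ($660,000) is divided into 3 shares of $220,000: Florian and Cormac each take $220,000; Keturah's $220,000 share passes to Keturah's issue.
Keturah's share ($220,000) passes entirely to Callum.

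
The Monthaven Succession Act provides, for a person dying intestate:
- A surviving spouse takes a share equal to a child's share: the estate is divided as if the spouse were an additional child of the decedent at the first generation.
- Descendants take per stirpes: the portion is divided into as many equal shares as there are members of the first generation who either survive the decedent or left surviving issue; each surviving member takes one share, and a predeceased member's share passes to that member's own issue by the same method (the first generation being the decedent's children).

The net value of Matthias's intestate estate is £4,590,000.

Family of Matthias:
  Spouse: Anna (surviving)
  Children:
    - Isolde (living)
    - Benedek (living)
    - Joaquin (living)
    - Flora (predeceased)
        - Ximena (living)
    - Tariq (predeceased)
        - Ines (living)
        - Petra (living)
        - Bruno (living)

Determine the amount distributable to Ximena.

The spouse counts as an additional share at the children's level, so there are 6 primary shares of £765,000. Anna takes one such share (£765,000).
The children's combined portion (£3,825,000) is divided into 5 shares of £765,000: Isolde, Benedek, and Joaquin each take £765,000; Flora's £765,000 share passes to Flora's issue; Tariq's £765,000 share passes to Tariq's issue.
Flora's share (£765,000) passes entirely to Ximena.
Tariq's share (£765,000) is divided into 3 shares of £255,000: Ines, Petra, and Bruno each take £255,000.

Ximena receives £765,000.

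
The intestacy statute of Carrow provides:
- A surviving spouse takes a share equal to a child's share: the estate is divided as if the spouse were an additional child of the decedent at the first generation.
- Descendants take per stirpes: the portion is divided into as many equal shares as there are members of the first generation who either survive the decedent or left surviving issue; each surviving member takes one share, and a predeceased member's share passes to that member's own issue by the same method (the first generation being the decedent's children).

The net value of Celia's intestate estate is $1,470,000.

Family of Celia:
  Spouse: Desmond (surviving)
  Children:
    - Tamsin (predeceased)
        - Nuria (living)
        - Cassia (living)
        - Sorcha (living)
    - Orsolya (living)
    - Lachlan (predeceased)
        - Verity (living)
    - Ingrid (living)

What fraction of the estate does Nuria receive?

The spouse counts as an additional share at the children's level, so there are 5 primary shares of $294,000. Desmond takes one such share ($294,000).
The children's combined portion ($1,176,000) is divided into 4 shares of $294,000: Orsolya and Ingrid each take $294,000; Tamsin's $294,000 share passes to Tamsin's issue; Lachlan's $294,000 share passes to Lachlan's issue.
Tamsin's share ($294,000) is divided into 3 shares of $98,000: Nuria, Cassia, and Sorcha each take $98,000.
Lachlan's share ($294,000) passes entirely to Verity.

Nuria receives 1/15 of the estate.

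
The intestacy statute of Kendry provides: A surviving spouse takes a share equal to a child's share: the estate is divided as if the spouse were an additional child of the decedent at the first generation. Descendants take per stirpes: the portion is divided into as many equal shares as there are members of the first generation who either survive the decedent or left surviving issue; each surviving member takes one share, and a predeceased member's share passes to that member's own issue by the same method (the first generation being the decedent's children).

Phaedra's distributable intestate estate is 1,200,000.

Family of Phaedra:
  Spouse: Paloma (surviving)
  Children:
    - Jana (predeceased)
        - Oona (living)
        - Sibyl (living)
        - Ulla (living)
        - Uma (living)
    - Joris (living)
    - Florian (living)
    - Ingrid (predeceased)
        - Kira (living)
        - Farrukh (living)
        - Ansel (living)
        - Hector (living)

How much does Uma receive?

The spouse counts as an additional share at the children's level, so there are 5 primary shares of 240,000. Paloma takes one such share (240,000).
The children's combined portion (960,000) is divided into 4 shares of 240,000: Joris and Florian each take 240,000; Jana's 240,000 share passes to Jana's issue; Ingrid's 240,000 share passes to Ingrid's issue.
Jana's share (240,000) is divided into 4 shares of 60,000: Oona, Sibyl, Ulla, and Uma each take 60,000.
Ingrid's share (240,000) is divided into 4 shares of 60,000: Kira, Farrukh, Ansel, and Hector each take 60,000.

Uma receives 60,000.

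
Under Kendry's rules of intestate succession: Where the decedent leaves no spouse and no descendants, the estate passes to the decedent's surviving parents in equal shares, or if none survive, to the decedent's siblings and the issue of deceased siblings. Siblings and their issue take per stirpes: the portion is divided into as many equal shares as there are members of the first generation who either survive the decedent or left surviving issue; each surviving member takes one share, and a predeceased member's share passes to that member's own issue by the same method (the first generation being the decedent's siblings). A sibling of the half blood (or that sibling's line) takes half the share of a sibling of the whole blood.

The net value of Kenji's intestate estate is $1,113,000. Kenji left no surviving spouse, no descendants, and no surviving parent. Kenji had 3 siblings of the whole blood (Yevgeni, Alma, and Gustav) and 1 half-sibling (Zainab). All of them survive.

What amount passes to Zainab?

Zainab receives $159,000.

The entire $1,113,000 passes to the siblings and their issue.
Counting each half-blood sibling's line as half a unit, there are 7/2 units in $1,113,000, so one unit is $318,000. Whole-blood lines (Yevgeni, Alma, and Gustav) take $318,000 each; half-blood lines (Zainab) take $159,000 each.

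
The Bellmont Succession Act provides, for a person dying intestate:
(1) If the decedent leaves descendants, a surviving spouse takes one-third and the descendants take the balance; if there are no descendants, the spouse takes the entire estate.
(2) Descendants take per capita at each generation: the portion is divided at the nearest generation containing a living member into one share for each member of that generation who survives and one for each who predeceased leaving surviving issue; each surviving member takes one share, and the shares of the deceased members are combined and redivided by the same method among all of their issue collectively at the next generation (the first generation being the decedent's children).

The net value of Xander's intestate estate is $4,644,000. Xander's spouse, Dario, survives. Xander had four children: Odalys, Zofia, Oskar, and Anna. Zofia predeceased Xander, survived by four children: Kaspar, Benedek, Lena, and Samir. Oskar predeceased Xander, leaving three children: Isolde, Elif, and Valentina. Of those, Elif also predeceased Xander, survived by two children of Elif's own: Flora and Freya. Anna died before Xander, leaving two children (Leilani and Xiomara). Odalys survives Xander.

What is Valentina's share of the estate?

Valentina receives $258,000.

Dario takes one-third of $4,644,000 = $1,548,000. The remaining $3,096,000 passes to the descendants.
The descendants' portion ($3,096,000) is divided at the children's generation into 4 shares of $774,000. Odalys takes $774,000. The 3 shares of the deceased (Zofia, Oskar, and Anna) are combined into a pool of $2,322,000.
That pool ($2,322,000) is divided at the grandchildren's generation into 9 shares of $258,000. Kaspar, Benedek, Lena, Samir, Isolde, Valentina, Leilani, and Xiomara each take $258,000. The remaining share for the deceased Elif ($258,000) is carried to the next generation.
That pool ($258,000) is divided at the great-grandchildren's generation equally among Flora and Freya: $129,000 each.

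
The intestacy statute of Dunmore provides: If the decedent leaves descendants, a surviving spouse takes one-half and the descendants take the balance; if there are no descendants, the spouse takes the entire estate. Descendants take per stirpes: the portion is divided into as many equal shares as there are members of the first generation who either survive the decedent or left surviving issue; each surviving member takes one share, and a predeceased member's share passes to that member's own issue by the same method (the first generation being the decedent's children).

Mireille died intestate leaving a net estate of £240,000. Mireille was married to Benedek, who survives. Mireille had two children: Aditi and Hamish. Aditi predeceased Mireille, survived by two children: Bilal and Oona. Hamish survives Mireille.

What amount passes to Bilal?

Bilal receives £30,000.

Benedek takes one-half of £240,000 = £120,000. The remaining £120,000 passes to the descendants.
The descendants' portion (£120,000) is divided into 2 shares of £60,000: Hamish takes £60,000; Aditi's £60,000 share passes to Aditi's issue.
Aditi's share (£60,000) is divided into 2 shares of £30,000: Bilal and Oona each take £30,000.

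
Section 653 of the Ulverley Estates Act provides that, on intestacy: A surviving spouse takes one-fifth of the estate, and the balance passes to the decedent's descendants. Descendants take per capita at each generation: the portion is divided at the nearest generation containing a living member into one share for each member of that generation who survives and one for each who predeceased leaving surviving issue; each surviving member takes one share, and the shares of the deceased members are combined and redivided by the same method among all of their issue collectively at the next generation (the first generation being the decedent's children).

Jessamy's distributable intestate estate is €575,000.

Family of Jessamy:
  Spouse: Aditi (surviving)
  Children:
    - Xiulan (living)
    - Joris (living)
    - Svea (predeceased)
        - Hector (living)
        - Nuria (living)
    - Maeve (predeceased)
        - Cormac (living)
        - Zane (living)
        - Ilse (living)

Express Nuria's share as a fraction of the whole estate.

Aditi takes one-fifth of €575,000 = €115,000. The remaining €460,000 passes to the descendants.
The descendants' portion (€460,000) is divided at the children's generation into 4 shares of €115,000. Xiulan and Joris each take €115,000. The 2 shares of the deceased (Svea and Maeve) are combined into a pool of €230,000.
That pool (€230,000) is divided at the grandchildren's generation equally among Hector, Nuria, Cormac, Zane, and Ilse: €46,000 each.

Nuria receives 2/25 of the estate.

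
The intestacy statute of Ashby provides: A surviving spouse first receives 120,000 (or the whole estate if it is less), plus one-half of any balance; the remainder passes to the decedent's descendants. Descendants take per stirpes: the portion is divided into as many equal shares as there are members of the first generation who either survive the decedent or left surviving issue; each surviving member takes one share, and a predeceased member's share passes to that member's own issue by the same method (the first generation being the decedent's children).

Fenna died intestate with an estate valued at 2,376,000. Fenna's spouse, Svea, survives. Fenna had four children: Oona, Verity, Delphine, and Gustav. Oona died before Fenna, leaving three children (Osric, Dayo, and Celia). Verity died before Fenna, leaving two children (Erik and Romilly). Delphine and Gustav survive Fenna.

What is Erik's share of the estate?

Svea first takes 120,000, leaving a balance of 2,256,000. Svea then takes one-half of the balance (1,128,000), for a total of 1,248,000. The remaining 1,128,000 passes to the descendants.
The descendants' portion (1,128,000) is divided into 4 shares of 282,000: Delphine and Gustav each take 282,000; Oona's 282,000 share passes to Oona's issue; Verity's 282,000 share passes to Verity's issue.
Oona's share (282,000) is divided into 3 shares of 94,000: Osric, Dayo, and Celia each take 94,000.
Verity's share (282,000) is divided into 2 shares of 141,000: Erik and Romilly each take 141,000.

Erik receives 141,000.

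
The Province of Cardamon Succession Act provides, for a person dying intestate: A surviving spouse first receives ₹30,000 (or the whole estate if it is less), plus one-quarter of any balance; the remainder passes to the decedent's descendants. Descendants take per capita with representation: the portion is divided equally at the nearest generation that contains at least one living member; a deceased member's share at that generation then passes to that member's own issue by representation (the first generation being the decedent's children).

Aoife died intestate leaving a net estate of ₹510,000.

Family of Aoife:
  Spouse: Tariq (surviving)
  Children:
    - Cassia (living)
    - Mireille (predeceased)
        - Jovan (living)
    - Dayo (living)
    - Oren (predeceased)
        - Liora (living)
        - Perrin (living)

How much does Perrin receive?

Perrin receives ₹45,000.

Tariq first takes ₹30,000, leaving a balance of ₹480,000. Tariq then takes one-quarter of the balance (₹120,000), for a total of ₹150,000. The remaining ₹360,000 passes to the descendants.
The descendants' portion (₹360,000) is divided into 4 shares of ₹90,000: Cassia and Dayo each take ₹90,000; Mireille's ₹90,000 share passes to Mireille's issue; Oren's ₹90,000 share passes to Oren's issue.
Mireille's share (₹90,000) passes entirely to Jovan.
Oren's share (₹90,000) is divided into 2 shares of ₹45,000: Liora and Perrin each take ₹45,000.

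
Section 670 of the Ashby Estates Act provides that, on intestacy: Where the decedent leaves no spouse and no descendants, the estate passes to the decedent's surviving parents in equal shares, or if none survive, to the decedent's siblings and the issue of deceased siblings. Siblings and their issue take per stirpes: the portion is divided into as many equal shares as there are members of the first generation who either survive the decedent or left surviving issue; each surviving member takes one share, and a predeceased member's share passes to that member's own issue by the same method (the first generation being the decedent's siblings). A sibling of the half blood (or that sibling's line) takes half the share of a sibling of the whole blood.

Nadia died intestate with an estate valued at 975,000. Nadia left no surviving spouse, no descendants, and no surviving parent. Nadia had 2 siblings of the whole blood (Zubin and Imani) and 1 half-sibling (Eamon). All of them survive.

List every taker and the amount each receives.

The entire 975,000 passes to the siblings and their issue.
Counting each half-blood sibling's line as half a unit, there are 5/2 units in 975,000, so one unit is 390,000. Whole-blood lines (Zubin and Imani) take 390,000 each; half-blood lines (Eamon) take 195,000 each.

Zubin: 390,000; Imani: 390,000; Eamon: 195,000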